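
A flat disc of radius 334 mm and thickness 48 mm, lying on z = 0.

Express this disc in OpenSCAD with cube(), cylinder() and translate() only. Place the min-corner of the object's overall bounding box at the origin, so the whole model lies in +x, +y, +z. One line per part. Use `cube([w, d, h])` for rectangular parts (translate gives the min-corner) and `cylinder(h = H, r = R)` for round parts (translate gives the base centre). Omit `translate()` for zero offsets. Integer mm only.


translate([334, 334, 0]) cylinder(h = 48, r = 334);


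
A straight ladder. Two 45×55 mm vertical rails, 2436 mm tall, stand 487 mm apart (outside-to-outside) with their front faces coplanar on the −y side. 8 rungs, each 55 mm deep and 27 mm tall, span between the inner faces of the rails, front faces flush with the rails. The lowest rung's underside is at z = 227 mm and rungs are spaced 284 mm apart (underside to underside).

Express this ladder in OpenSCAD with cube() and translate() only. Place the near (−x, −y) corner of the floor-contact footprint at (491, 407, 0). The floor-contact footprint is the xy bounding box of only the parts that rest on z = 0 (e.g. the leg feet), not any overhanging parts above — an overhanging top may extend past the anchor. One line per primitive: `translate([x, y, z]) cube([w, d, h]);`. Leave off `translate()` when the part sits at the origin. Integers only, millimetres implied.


translate([491, 407, 0]) cube([45, 55, 2436]);
translate([933, 407, 0]) cube([45, 55, 2436]);
translate([536, 407, 227]) cube([397, 55, 27]);
translate([536, 407, 511]) cube([397, 55, 27]);
translate([536, 407, 795]) cube([397, 55, 27]);
translate([536, 407, 1079]) cube([397, 55, 27]);
translate([536, 407, 1363]) cube([397, 55, 27]);
translate([536, 407, 1647]) cube([397, 55, 27]);
translate([536, 407, 1931]) cube([397, 55, 27]);
translate([536, 407, 2215]) cube([397, 55, 27]);


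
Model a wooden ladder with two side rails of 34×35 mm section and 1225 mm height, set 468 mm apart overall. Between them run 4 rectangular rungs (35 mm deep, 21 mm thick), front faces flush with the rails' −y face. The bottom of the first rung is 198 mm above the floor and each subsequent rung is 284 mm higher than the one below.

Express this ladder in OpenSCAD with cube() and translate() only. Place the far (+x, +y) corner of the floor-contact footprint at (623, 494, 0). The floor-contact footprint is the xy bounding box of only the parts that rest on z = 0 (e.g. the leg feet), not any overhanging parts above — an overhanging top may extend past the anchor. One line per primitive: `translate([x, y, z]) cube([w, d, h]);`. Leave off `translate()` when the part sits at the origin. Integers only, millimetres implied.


// rung span = 468 - 2*34 = 400
// rung[k] z = 198 + k*284
translate([155, 459, 0]) cube([34, 35, 1225]);
translate([589, 459, 0]) cube([34, 35, 1225]);
translate([189, 459, 198]) cube([400, 35, 21]);
translate([189, 459, 482]) cube([400, 35, 21]);
translate([189, 459, 766]) cube([400, 35, 21]);
translate([189, 459, 1050]) cube([400, 35, 21]);


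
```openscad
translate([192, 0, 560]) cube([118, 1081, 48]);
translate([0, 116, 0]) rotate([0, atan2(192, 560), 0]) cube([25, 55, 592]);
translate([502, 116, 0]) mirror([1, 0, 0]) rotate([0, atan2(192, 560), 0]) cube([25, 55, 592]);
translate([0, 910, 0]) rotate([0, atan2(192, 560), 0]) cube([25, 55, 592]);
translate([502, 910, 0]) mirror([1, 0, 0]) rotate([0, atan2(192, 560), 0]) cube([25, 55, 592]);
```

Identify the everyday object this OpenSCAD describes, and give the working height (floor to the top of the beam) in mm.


A sawhorse. The overall height is 608 mm.

A beam across two mirrored pairs of raked legs — a sawhorse. The beam's underside is at z = 560 (matching the legs' vertical rise in atan2(192, 560)) and the beam is 48 mm tall, so its top is at 560 + 48 = 608 mm. The raked legs top out at the beam's underside, so that is the highest point.


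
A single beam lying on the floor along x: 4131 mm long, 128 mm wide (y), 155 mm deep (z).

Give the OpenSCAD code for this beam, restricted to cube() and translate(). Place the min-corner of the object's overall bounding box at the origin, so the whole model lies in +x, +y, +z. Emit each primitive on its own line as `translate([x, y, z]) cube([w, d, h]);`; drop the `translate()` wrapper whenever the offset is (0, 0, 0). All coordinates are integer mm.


cube([4131, 128, 155]);


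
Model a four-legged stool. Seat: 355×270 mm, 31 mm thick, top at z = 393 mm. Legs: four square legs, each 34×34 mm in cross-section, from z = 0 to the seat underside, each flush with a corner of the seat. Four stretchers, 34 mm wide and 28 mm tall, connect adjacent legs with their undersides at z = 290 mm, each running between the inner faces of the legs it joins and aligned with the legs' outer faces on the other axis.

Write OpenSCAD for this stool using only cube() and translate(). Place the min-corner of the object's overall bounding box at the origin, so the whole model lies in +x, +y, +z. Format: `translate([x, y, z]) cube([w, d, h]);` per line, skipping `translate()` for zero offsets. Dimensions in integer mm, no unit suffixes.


// leg_h = 393 - 31 = 362
// stretcher span = 355 - 2*34 = 287
translate([0, 0, 362]) cube([355, 270, 31]);
cube([34, 34, 362]);
translate([321, 0, 0]) cube([34, 34, 362]);
translate([0, 236, 0]) cube([34, 34, 362]);
translate([321, 236, 0]) cube([34, 34, 362]);
translate([34, 0, 290]) cube([287, 34, 28]);
translate([34, 236, 290]) cube([287, 34, 28]);
translate([0, 34, 290]) cube([34, 202, 28]);
translate([321, 34, 290]) cube([34, 202, 28]);


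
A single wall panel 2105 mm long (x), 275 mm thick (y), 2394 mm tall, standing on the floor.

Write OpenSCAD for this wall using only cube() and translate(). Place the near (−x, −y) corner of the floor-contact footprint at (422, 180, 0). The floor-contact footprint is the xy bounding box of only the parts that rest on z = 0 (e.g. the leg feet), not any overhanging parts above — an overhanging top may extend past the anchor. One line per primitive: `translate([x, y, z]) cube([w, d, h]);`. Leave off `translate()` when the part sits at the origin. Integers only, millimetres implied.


translate([422, 180, 0]) cube([2105, 275, 2394]);


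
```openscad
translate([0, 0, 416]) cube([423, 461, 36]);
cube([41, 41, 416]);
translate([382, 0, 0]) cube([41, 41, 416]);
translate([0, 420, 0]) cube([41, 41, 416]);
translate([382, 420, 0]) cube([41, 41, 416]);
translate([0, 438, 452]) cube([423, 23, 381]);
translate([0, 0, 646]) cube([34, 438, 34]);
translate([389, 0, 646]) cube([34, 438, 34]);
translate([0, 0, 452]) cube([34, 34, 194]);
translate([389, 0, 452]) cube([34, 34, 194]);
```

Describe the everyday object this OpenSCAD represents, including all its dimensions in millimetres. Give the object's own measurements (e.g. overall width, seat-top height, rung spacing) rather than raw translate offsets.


A chair. The seat is a 423×461×36 mm slab with its top at z = 452 mm, on four 41×41 mm corner legs (flush with the seat edges, standing on z = 0). A flat backrest 23 mm thick, 381 mm tall, spans the full seat width and rises from the seat top along its +y edge, rear face flush with the rear of the seat. Two armrests of 34×34 mm section run along each side from the seat's front edge to the front of the backrest, top faces 228 mm above the seat top and outer faces flush with the seat's x-edges; a 34×34 mm post under the front of each armrest stands on the seat at the front corner.


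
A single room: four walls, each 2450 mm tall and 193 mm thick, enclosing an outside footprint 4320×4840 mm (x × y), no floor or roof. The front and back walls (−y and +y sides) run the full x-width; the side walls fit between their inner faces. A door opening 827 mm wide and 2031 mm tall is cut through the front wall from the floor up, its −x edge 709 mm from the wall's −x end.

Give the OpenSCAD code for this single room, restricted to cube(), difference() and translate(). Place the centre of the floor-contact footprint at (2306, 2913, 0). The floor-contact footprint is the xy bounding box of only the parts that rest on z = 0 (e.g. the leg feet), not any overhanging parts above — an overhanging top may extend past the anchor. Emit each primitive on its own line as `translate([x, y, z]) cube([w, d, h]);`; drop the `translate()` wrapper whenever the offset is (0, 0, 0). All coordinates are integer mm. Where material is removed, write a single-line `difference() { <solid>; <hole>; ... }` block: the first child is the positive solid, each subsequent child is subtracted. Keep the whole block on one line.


difference() { translate([146, 493, 0]) cube([4320, 193, 2450]); translate([855, 493, 0]) cube([827, 193, 2031]); }
translate([146, 5140, 0]) cube([4320, 193, 2450]);
translate([146, 686, 0]) cube([193, 4454, 2450]);
translate([4273, 686, 0]) cube([193, 4454, 2450]);


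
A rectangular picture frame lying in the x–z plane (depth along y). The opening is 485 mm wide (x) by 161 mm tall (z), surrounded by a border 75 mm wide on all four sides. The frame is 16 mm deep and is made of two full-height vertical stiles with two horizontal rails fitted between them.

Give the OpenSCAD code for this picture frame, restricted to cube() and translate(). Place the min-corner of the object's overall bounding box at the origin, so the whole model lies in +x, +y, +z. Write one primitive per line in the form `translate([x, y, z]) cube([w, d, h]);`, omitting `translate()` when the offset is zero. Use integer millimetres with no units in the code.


cube([75, 16, 311]);
translate([560, 0, 0]) cube([75, 16, 311]);
translate([75, 0, 0]) cube([485, 16, 75]);
translate([75, 0, 236]) cube([485, 16, 75]);


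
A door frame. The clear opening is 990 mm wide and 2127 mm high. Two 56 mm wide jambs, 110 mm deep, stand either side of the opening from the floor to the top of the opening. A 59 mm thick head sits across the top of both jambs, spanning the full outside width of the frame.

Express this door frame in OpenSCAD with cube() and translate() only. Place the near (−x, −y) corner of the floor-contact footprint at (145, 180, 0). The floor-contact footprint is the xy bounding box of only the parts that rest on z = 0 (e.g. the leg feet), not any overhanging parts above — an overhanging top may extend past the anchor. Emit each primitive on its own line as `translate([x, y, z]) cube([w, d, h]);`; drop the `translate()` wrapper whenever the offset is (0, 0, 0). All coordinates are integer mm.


translate([145, 180, 0]) cube([56, 110, 2127]);
translate([1191, 180, 0]) cube([56, 110, 2127]);
translate([145, 180, 2127]) cube([1102, 110, 59]);


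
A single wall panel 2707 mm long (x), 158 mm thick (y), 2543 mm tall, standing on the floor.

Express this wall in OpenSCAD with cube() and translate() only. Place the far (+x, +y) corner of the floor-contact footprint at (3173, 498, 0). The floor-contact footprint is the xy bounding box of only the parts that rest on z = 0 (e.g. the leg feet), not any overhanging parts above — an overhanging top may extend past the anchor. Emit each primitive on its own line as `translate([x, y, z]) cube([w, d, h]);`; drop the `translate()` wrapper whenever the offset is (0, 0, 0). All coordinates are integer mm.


translate([466, 340, 0]) cube([2707, 158, 2543]);


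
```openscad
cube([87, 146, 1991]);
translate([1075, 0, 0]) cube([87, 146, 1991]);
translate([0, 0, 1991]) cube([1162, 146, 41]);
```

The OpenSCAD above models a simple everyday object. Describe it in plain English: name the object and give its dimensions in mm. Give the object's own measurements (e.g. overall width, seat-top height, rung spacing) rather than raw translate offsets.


A door frame. The clear opening is 988 mm wide and 1991 mm high. Two 87 mm wide jambs, 146 mm deep, stand either side of the opening from the floor to the top of the opening. A 41 mm thick head sits across the top of both jambs, spanning the full outside width of the frame.


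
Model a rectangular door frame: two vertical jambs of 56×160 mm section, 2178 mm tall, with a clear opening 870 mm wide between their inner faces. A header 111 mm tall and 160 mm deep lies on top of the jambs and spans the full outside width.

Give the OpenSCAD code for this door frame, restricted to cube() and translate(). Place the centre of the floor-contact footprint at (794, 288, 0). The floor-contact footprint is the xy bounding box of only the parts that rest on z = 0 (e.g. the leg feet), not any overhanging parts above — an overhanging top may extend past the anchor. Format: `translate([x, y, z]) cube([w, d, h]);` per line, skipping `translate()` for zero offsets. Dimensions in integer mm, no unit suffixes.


translate([303, 208, 0]) cube([56, 160, 2178]);
translate([1229, 208, 0]) cube([56, 160, 2178]);
translate([303, 208, 2178]) cube([982, 160, 111]);


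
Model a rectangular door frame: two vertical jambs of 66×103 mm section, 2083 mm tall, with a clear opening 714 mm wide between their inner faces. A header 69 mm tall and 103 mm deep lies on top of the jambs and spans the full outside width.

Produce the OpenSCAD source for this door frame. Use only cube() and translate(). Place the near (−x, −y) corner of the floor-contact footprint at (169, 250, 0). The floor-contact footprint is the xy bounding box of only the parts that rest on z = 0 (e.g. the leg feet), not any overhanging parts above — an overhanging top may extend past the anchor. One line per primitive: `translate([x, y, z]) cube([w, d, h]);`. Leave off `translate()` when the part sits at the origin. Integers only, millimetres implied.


translate([169, 250, 0]) cube([66, 103, 2083]);
translate([949, 250, 0]) cube([66, 103, 2083]);
translate([169, 250, 2083]) cube([846, 103, 69]);


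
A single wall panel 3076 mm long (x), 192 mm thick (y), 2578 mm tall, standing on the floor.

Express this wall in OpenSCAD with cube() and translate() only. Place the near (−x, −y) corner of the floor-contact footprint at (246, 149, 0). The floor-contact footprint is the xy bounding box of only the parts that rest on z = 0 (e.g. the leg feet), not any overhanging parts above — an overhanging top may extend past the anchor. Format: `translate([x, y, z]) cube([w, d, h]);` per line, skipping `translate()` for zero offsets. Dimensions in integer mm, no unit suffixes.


translate([246, 149, 0]) cube([3076, 192, 2578]);


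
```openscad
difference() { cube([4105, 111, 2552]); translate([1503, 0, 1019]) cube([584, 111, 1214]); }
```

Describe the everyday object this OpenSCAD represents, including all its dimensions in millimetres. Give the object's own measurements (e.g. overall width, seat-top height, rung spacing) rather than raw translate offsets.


A wall 4105 mm long (x), 111 mm thick (y), 2552 mm tall, with a rectangular window opening cut through it. The opening is 584 mm wide and 1214 mm tall; its sill is at z = 1019 mm and its near (−x) edge is 1503 mm from the wall's −x end. The opening passes through the full wall thickness.


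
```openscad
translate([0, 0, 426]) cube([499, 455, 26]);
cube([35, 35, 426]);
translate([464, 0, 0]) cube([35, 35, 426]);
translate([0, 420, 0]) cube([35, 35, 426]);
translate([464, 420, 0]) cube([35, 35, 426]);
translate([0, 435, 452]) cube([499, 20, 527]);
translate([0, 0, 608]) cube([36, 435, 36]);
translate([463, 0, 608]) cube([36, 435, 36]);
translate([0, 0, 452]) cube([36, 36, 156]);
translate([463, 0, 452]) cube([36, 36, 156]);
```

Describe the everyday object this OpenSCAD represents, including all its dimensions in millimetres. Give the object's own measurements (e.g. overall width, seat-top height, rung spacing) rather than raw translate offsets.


A chair. The seat is a 499×455×26 mm slab with its top at z = 452 mm, on four 35×35 mm corner legs (flush with the seat edges, standing on z = 0). A flat backrest 20 mm thick, 527 mm tall, spans the full seat width and rises from the seat top along its +y edge, rear face flush with the rear of the seat. Two armrests of 36×36 mm section run along each side from the seat's front edge to the front of the backrest, top faces 192 mm above the seat top and outer faces flush with the seat's x-edges; a 36×36 mm post under the front of each armrest stands on the seat at the front corner.


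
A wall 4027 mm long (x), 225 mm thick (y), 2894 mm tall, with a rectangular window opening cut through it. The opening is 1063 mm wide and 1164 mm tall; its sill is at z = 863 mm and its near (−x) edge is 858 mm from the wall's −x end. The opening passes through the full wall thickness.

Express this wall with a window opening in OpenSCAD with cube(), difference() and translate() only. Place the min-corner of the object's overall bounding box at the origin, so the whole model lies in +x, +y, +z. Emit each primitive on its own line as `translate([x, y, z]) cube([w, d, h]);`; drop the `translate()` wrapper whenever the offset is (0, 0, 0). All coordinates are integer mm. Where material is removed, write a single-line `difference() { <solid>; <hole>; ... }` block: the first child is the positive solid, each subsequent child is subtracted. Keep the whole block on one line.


difference() { cube([4027, 225, 2894]); translate([858, 0, 863]) cube([1063, 225, 1164]); }


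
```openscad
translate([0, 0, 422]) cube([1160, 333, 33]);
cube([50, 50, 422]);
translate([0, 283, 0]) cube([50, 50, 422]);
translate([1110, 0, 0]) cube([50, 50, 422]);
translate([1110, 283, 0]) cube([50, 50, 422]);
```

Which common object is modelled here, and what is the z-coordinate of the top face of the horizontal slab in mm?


A bench. The seat-top height is 455 mm.

A long slab on four corner posts — a bench. The slab sits at z = 422 with thickness 33, so the top is 422 + 33 = 455 mm.


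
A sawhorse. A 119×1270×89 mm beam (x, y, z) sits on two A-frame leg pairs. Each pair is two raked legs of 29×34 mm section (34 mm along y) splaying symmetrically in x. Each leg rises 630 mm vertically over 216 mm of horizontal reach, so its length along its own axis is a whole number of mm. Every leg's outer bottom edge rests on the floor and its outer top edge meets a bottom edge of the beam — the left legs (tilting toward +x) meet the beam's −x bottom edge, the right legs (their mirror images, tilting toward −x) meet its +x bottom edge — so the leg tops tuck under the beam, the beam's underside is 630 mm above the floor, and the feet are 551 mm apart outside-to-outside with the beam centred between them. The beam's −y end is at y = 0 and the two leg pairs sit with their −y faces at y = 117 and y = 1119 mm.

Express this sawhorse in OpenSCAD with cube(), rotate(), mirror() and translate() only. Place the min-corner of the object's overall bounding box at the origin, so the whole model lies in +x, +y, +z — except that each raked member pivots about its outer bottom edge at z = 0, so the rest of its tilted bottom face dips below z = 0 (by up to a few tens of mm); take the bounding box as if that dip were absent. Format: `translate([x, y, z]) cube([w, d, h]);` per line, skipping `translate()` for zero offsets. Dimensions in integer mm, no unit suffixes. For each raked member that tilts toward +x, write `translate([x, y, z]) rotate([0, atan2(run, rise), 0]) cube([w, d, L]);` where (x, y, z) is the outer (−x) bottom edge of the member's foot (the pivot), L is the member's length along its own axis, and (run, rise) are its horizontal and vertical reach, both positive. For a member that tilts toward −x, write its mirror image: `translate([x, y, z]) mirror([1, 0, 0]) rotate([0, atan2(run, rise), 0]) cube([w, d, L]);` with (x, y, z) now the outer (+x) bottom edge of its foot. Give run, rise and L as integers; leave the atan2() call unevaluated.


// leg length = √(216² + 630²) = 666
// right-leg outer foot x = 2·216 + 119 = 551
// beam min-corner = (216, 0, 630)
translate([216, 0, 630]) cube([119, 1270, 89]);
translate([0, 117, 0]) rotate([0, atan2(216, 630), 0]) cube([29, 34, 666]);
translate([551, 117, 0]) mirror([1, 0, 0]) rotate([0, atan2(216, 630), 0]) cube([29, 34, 666]);
translate([0, 1119, 0]) rotate([0, atan2(216, 630), 0]) cube([29, 34, 666]);
translate([551, 1119, 0]) mirror([1, 0, 0]) rotate([0, atan2(216, 630), 0]) cube([29, 34, 666]);


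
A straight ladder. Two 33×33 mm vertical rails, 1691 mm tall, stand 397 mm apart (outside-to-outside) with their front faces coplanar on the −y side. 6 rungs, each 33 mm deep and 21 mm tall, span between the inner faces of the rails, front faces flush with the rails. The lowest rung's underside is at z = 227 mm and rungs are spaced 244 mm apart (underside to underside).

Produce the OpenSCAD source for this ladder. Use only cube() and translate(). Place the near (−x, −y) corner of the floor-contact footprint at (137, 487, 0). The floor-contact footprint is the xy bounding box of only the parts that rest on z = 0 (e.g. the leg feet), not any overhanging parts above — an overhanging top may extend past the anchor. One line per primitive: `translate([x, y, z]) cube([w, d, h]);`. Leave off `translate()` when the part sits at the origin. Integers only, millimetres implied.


translate([137, 487, 0]) cube([33, 33, 1691]);
translate([501, 487, 0]) cube([33, 33, 1691]);
translate([170, 487, 227]) cube([331, 33, 21]);
translate([170, 487, 471]) cube([331, 33, 21]);
translate([170, 487, 715]) cube([331, 33, 21]);
translate([170, 487, 959]) cube([331, 33, 21]);
translate([170, 487, 1203]) cube([331, 33, 21]);
translate([170, 487, 1447]) cube([331, 33, 21]);


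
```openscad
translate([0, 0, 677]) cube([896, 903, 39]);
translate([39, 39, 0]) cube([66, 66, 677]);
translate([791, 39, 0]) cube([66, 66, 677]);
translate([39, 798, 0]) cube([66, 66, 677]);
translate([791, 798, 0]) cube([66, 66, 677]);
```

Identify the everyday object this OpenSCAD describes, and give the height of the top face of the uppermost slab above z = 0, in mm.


A table. The table height is 716 mm.

A 896×903×39 slab sits at z = 677 on four 66 mm square posts — a table. The top surface is at 677 + 39 = 716 mm.


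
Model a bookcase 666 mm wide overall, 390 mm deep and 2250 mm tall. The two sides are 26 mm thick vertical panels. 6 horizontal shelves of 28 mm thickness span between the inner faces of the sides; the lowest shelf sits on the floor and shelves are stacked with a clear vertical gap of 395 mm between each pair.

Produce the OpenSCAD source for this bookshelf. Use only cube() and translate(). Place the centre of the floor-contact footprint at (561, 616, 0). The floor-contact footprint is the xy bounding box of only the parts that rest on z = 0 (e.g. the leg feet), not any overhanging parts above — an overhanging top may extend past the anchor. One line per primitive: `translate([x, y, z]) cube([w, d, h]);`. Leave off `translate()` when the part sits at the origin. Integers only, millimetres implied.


translate([228, 421, 0]) cube([26, 390, 2250]);
translate([868, 421, 0]) cube([26, 390, 2250]);
translate([254, 421, 0]) cube([614, 390, 28]);
translate([254, 421, 423]) cube([614, 390, 28]);
translate([254, 421, 846]) cube([614, 390, 28]);
translate([254, 421, 1269]) cube([614, 390, 28]);
translate([254, 421, 1692]) cube([614, 390, 28]);
translate([254, 421, 2115]) cube([614, 390, 28]);


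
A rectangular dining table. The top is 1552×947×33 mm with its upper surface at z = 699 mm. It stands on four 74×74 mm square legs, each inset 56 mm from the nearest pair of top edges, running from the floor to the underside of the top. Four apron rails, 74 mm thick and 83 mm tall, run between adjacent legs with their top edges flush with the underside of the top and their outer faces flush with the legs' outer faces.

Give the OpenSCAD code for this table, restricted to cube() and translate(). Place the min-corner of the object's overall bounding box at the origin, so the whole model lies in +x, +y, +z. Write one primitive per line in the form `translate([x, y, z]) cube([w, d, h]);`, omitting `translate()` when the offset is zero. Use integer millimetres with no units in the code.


// leg_h = 699 - 33 = 666
// apron z = 666 - 83 = 583
translate([0, 0, 666]) cube([1552, 947, 33]);
translate([56, 56, 0]) cube([74, 74, 666]);
translate([1422, 56, 0]) cube([74, 74, 666]);
translate([56, 817, 0]) cube([74, 74, 666]);
translate([1422, 817, 0]) cube([74, 74, 666]);
translate([130, 56, 583]) cube([1292, 74, 83]);
translate([130, 817, 583]) cube([1292, 74, 83]);
translate([56, 130, 583]) cube([74, 687, 83]);
translate([1422, 130, 583]) cube([74, 687, 83]);


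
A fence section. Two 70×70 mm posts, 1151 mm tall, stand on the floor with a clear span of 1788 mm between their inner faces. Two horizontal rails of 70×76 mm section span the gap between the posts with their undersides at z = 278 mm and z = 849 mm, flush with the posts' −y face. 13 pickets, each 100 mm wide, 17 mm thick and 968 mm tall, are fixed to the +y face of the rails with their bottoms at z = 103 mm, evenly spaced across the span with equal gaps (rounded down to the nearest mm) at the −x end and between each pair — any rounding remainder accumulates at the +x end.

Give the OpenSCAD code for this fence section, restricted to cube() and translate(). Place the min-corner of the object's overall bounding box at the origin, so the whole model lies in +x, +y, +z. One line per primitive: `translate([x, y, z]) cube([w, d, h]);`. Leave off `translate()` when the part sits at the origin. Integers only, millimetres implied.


cube([70, 70, 1151]);
translate([1858, 0, 0]) cube([70, 70, 1151]);
translate([70, 0, 278]) cube([1788, 70, 76]);
translate([70, 0, 849]) cube([1788, 70, 76]);
translate([104, 70, 103]) cube([100, 17, 968]);
translate([238, 70, 103]) cube([100, 17, 968]);
translate([372, 70, 103]) cube([100, 17, 968]);
translate([506, 70, 103]) cube([100, 17, 968]);
translate([640, 70, 103]) cube([100, 17, 968]);
translate([774, 70, 103]) cube([100, 17, 968]);
translate([908, 70, 103]) cube([100, 17, 968]);
translate([1042, 70, 103]) cube([100, 17, 968]);
translate([1176, 70, 103]) cube([100, 17, 968]);
translate([1310, 70, 103]) cube([100, 17, 968]);
translate([1444, 70, 103]) cube([100, 17, 968]);
translate([1578, 70, 103]) cube([100, 17, 968]);
translate([1712, 70, 103]) cube([100, 17, 968]);


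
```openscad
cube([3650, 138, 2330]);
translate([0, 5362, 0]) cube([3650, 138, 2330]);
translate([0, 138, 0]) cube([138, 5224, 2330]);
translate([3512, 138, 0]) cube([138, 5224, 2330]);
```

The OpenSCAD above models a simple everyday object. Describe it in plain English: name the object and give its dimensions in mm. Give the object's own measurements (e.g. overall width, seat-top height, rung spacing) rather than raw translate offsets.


The wall frame of a small rectangular building: four walls, each 2330 mm tall and 138 mm thick, enclosing a footprint 3650 mm (x) by 5500 mm (y) outside-to-outside, with no floor or roof. The front and back walls (the −y and +y sides) span the full width; the two side walls fit between them.


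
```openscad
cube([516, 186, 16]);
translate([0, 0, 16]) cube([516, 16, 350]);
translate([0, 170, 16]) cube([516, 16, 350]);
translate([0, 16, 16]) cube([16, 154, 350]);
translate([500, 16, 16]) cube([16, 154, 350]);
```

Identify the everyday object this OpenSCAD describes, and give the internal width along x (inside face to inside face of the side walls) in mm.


An open box. The internal width is 484 mm.

A 516×186 base slab with four walls standing on it — an open box. The base is 516 mm wide and the walls are 16 mm thick, so the internal width is 516 − 2 × 16 = 484 mm.


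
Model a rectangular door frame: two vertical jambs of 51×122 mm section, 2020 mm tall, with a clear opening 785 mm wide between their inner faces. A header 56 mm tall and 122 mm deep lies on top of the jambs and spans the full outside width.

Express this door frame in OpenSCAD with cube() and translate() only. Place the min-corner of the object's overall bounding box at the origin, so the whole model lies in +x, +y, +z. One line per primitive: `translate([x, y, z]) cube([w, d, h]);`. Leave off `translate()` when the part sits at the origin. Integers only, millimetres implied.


cube([51, 122, 2020]);
translate([836, 0, 0]) cube([51, 122, 2020]);
translate([0, 0, 2020]) cube([887, 122, 56]);


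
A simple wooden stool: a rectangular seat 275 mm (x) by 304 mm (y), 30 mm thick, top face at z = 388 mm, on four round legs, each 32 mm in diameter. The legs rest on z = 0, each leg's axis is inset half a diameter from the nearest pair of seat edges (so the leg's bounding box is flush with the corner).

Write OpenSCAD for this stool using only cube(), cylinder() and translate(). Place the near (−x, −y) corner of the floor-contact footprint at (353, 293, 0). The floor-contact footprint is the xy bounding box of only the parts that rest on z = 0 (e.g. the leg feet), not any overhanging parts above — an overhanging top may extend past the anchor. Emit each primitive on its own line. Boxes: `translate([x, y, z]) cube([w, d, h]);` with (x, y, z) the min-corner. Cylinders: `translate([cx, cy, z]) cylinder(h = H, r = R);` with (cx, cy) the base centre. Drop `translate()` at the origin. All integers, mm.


// leg_h = 388 - 30 = 358
translate([353, 293, 358]) cube([275, 304, 30]);
translate([369, 309, 0]) cylinder(h = 358, r = 16);
translate([612, 309, 0]) cylinder(h = 358, r = 16);
translate([369, 581, 0]) cylinder(h = 358, r = 16);
translate([612, 581, 0]) cylinder(h = 358, r = 16);


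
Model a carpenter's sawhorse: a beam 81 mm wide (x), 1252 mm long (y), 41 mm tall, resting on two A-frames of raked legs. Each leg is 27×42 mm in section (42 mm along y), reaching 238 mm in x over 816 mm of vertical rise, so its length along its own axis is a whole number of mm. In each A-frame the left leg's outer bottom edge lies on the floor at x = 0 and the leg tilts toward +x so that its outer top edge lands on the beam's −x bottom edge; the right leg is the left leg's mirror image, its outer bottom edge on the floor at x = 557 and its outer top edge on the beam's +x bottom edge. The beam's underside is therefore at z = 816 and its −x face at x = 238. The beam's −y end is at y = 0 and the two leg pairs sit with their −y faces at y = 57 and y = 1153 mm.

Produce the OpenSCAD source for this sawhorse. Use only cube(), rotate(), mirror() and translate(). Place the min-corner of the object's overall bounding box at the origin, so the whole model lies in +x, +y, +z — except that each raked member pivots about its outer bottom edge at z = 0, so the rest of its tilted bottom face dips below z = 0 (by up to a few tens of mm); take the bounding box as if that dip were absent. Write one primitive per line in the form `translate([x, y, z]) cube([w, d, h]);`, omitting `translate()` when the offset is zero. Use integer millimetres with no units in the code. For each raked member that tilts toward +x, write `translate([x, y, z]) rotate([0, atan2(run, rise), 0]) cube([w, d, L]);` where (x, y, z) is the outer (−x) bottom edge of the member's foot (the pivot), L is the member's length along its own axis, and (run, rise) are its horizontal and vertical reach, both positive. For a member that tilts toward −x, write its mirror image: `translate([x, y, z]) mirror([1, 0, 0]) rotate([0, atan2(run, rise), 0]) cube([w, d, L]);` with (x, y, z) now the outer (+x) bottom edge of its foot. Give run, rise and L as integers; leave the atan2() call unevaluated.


// leg length = √(238² + 816²) = 850
// right-leg outer foot x = 2·238 + 81 = 557
// beam min-corner = (238, 0, 816)
translate([238, 0, 816]) cube([81, 1252, 41]);
translate([0, 57, 0]) rotate([0, atan2(238, 816), 0]) cube([27, 42, 850]);
translate([557, 57, 0]) mirror([1, 0, 0]) rotate([0, atan2(238, 816), 0]) cube([27, 42, 850]);
translate([0, 1153, 0]) rotate([0, atan2(238, 816), 0]) cube([27, 42, 850]);
translate([557, 1153, 0]) mirror([1, 0, 0]) rotate([0, atan2(238, 816), 0]) cube([27, 42, 850]);


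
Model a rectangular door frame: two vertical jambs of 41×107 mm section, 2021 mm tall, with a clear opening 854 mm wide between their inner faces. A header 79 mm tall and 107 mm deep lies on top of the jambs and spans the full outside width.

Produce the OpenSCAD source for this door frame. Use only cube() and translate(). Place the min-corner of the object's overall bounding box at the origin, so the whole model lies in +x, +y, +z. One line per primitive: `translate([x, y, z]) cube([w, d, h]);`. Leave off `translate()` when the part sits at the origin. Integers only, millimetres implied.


cube([41, 107, 2021]);
translate([895, 0, 0]) cube([41, 107, 2021]);
translate([0, 0, 2021]) cube([936, 107, 79]);


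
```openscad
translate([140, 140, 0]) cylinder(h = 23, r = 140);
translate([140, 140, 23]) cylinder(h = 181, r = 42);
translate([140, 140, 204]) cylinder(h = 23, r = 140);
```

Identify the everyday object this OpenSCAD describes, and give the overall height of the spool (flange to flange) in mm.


A spool. The overall height is 227 mm.

Three coaxial cylinders, large–small–large — a spool. Two 23 mm flanges and a 181 mm core give 23 + 181 + 23 = 227 mm.


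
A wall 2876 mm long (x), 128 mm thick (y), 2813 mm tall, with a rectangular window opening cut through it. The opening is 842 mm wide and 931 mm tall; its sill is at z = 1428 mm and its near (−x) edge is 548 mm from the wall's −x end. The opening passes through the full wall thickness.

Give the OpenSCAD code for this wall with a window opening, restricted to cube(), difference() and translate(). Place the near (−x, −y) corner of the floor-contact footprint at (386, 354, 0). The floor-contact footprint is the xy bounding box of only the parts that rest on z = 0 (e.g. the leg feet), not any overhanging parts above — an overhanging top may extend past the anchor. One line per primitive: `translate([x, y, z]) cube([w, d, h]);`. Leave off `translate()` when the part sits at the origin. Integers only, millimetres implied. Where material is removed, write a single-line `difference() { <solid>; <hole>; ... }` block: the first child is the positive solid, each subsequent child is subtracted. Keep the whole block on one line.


difference() { translate([386, 354, 0]) cube([2876, 128, 2813]); translate([934, 354, 1428]) cube([842, 128, 931]); }


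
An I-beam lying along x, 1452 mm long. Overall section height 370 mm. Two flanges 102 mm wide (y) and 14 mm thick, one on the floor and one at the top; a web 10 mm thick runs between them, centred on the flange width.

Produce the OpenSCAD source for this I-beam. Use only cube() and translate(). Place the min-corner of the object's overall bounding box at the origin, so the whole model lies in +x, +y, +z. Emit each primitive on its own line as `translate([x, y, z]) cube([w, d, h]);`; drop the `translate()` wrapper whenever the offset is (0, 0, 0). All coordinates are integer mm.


cube([1452, 102, 14]);
translate([0, 46, 14]) cube([1452, 10, 342]);
translate([0, 0, 356]) cube([1452, 102, 14]);


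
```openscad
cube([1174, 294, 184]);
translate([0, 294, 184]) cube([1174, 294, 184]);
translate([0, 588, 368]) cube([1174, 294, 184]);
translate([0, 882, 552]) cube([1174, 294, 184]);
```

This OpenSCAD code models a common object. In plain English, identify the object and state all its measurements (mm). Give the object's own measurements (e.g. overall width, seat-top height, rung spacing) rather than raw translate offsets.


A straight staircase of 4 solid steps. Each step is 1174 mm wide (x), 294 mm deep (y, the going) and 184 mm tall (the rise). The first step rests on the floor; each subsequent step sits one going further in +y and one rise higher in +z, directly behind and above the previous step with no overlap.


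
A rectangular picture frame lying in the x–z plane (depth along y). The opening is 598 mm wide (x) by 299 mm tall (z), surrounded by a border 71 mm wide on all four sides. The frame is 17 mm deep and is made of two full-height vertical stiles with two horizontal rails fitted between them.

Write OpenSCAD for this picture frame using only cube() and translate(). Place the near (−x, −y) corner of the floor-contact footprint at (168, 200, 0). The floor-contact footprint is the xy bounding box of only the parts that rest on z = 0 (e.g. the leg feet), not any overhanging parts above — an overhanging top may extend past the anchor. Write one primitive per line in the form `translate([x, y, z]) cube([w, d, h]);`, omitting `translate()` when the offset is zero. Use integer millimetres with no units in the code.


translate([168, 200, 0]) cube([71, 17, 441]);
translate([837, 200, 0]) cube([71, 17, 441]);
translate([239, 200, 0]) cube([598, 17, 71]);
translate([239, 200, 370]) cube([598, 17, 71]);


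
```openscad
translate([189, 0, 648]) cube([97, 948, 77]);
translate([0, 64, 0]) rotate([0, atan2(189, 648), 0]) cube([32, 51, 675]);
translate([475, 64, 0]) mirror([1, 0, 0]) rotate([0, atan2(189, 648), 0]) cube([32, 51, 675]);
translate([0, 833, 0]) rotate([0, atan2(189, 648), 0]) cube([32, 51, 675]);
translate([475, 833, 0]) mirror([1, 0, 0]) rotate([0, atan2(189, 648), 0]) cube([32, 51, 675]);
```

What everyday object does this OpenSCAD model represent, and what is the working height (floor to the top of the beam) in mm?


A sawhorse. The overall height is 725 mm.

A beam across two mirrored pairs of raked legs — a sawhorse. The beam's underside is at z = 648 (matching the legs' vertical rise in atan2(189, 648)) and the beam is 77 mm tall, so its top is at 648 + 77 = 725 mm. The raked legs top out at the beam's underside, so that is the highest point.


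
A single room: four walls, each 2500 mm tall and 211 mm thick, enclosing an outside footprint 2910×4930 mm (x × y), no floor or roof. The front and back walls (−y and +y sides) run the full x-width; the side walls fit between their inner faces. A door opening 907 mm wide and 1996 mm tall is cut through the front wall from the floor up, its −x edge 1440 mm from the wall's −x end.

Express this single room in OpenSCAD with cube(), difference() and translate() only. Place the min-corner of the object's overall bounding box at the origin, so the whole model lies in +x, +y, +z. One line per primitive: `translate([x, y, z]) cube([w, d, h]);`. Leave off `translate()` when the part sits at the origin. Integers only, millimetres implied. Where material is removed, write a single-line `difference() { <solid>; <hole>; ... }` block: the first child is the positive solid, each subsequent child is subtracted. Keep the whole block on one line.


difference() { cube([2910, 211, 2500]); translate([1440, 0, 0]) cube([907, 211, 1996]); }
translate([0, 4719, 0]) cube([2910, 211, 2500]);
translate([0, 211, 0]) cube([211, 4508, 2500]);
translate([2699, 211, 0]) cube([211, 4508, 2500]);


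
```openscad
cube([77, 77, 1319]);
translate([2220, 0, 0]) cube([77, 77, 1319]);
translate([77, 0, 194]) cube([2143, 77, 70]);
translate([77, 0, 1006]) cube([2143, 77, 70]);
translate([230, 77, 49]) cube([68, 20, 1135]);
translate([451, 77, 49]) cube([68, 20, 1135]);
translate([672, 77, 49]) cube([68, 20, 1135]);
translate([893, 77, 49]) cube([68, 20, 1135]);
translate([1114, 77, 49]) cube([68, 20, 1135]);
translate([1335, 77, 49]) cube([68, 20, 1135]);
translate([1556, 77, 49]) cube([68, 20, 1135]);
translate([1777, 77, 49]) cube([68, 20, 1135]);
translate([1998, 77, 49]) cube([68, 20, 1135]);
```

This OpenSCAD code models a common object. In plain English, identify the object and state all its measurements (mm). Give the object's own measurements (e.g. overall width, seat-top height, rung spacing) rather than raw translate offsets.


A fence section. Two 77×77 mm posts, 1319 mm tall, stand on the floor with a clear span of 2143 mm between their inner faces. Two horizontal rails of 77×70 mm section span the gap between the posts with their undersides at z = 194 mm and z = 1006 mm, flush with the posts' −y face. 9 pickets, each 68 mm wide, 20 mm thick and 1135 mm tall, are fixed to the +y face of the rails with their bottoms at z = 49 mm, spaced across the span with a 153 mm gap after the −x post and between neighbouring pickets, with 154 mm left before the +x post.
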